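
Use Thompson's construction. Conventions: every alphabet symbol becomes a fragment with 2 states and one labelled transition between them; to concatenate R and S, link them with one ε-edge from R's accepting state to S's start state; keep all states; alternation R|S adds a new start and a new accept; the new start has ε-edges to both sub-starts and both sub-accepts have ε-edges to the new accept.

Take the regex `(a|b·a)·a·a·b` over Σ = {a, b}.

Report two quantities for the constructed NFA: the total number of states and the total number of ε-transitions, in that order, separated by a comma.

14, 8

Bottom-up over the parse tree:
Each of the 6 symbol leaves contributes 2 states and 0 ε-transitions.
  b·a — 4 states, 1 ε-transition
  a|b·a — 8 states, 5 ε-transitions
  (a|b·a)·a·a·b — 14 states, 8 ε-transitions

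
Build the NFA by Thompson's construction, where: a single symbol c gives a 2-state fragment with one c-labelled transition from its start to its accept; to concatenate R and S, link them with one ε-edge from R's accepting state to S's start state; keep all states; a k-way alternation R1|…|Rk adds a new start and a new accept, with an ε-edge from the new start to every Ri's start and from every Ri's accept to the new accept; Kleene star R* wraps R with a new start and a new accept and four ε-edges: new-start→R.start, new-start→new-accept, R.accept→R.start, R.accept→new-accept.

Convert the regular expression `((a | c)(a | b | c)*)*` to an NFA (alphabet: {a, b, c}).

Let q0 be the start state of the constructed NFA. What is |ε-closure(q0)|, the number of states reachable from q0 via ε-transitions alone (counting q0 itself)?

Work bottom-up. For each fragment F, track |ε-closure(F.start)| and whether F's accept lies in that closure (i.e. whether F accepts ε). A single-symbol fragment has closure size 1 and does not accept ε.
  a | c : new start ε-reaches every alternative's start; none of them accept ε, so the new accept is not reached: |ε-closure| = 1 + 1 + 1 = 3
  a | b | c : |ε-closure| = 1 + 1 + 1 + 1 = 4 (the new accept is not ε-reachable since no branch accepts ε)
  (a | b | c)* : |ε-closure| = 1 (new start) + 4 (body) + 1 (new accept) = 6
  (a | c)(a | b | c)* : |ε-closure| equals the left operand's closure size = 3 (its accept is not ε-reachable, so the closure stops there)
  ((a | c)(a | b | c)*)* : the star's fresh start ε-reaches both the body's start and the fresh accept: |ε-closure| = 2 + 3 = 5

5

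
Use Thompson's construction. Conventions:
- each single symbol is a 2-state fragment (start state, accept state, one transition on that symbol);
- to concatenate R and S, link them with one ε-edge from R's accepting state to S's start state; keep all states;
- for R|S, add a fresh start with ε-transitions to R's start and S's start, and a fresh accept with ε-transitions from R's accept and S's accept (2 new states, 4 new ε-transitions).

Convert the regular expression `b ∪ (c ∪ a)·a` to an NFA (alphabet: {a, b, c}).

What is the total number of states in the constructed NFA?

12

Bottom-up over the parse tree:
Each of the 4 symbol leaves contributes a 2-state fragment.
  c ∪ a : 6 states
  (c ∪ a)·a : 8 states
  b ∪ (c ∪ a)·a : 12 states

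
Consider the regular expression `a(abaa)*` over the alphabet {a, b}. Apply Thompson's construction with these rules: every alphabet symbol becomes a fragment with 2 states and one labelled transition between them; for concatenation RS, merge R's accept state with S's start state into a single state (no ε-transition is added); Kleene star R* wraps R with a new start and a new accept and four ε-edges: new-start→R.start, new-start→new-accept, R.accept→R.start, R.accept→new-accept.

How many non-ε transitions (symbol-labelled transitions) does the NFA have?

5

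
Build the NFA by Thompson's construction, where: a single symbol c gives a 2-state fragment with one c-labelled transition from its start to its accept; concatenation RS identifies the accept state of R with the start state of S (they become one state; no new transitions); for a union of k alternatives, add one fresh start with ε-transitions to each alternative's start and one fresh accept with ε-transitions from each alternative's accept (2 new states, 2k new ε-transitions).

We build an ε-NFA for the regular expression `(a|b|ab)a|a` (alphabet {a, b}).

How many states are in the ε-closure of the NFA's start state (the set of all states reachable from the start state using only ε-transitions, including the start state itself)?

6

Compute the ε-closure size of each fragment's start state recursively; a symbol fragment's start has no outgoing ε-edge, so its closure is just itself (size 1).
  ab : |closure| equals the left operand's closure size = 1 (its accept is not ε-reachable, so the closure stops there)
  a|b|ab : new start ε-reaches every alternative's start; none of them accept ε, so the new accept is not reached: |closure| = 1 + 1 + 1 + 1 = 4
  (a|b|ab)a : same as the first factor's closure: |closure| = 4
  (a|b|ab)a|a : |closure| = 1 + 4 + 1 = 6 (the new accept is not ε-reachable since no branch accepts ε)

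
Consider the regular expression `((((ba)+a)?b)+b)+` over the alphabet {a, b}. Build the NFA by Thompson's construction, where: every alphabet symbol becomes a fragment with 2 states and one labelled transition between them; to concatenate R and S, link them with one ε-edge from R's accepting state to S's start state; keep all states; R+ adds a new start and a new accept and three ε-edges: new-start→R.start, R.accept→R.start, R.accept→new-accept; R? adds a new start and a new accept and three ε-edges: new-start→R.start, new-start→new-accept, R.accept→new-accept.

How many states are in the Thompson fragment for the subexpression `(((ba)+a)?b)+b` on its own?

Fragment for `(((ba)+a)?b)+b`:
Each of the 5 symbol leaves contributes a 2-state fragment.
  ba → 4 states
  (ba)+ → 6 states
  (ba)+a → 8 states
  ((ba)+a)? → 10 states
  ((ba)+a)?b → 12 states
  (((ba)+a)?b)+ → 14 states
  (((ba)+a)?b)+b → 16 states

16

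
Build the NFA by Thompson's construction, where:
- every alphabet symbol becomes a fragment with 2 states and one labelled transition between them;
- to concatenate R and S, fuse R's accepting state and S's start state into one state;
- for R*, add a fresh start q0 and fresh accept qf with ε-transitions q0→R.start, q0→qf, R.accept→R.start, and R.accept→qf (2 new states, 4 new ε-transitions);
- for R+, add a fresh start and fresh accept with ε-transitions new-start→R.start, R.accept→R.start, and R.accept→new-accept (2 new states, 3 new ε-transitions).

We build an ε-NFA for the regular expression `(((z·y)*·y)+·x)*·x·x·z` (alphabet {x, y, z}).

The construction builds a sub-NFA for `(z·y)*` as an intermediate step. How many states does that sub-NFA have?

5

Fragment for `(z·y)*`:
Each of the 2 symbol leaves contributes a 2-state fragment.
  z·y → 3 states
  (z·y)* → 5 states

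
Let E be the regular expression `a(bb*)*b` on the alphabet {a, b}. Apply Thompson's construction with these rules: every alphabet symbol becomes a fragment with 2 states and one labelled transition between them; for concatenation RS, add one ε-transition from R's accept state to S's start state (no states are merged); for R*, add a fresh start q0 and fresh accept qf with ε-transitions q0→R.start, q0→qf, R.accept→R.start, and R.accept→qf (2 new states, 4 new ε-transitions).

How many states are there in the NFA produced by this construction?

12

Recursing over subexpressions:
Each of the 4 symbol leaves contributes a 2-state fragment.
  b* — 4 states
  bb* — 6 states
  (bb*)* — 8 states
  a(bb*)*b — 12 states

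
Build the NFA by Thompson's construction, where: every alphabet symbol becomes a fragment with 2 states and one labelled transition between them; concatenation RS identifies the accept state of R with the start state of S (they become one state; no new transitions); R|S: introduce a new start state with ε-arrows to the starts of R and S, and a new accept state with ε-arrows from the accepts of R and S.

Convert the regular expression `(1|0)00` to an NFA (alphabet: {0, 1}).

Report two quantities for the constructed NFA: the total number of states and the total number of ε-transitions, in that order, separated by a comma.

8, 4

Building bottom-up:
Each of the 4 symbol leaves contributes 2 states and 0 ε-transitions.
  1|0 — 6 states, 4 ε-transitions
  (1|0)00 — 8 states, 4 ε-transitions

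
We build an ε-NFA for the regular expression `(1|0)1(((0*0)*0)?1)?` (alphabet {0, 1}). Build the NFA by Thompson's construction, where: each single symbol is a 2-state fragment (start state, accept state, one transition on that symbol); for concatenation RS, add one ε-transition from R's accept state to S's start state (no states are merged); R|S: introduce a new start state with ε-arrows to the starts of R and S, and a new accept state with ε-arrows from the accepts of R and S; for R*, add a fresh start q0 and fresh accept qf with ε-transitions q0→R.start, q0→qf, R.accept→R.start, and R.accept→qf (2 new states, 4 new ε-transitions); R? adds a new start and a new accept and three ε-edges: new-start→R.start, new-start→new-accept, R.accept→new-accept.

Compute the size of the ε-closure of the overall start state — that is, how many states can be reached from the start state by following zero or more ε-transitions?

3

Compute the ε-closure size of each fragment's start state recursively; a symbol fragment's start has no outgoing ε-edge, so its closure is just itself (size 1).
  1|0 — |ε-closure| = 1 + 1 + 1 = 3 (the new accept is not ε-reachable since no branch accepts ε)
  0* — new start has ε-edges to the inner start and to the new accept, so |ε-closure| = 2 + 1 = 3
  0*0 — the left operand accepts ε, so the closure extends into the next operand (via the concat ε-link); |ε-closure| = 3 + 1 = 4
  (0*0)* — the star's fresh start ε-reaches both the body's start and the fresh accept: |ε-closure| = 2 + 4 = 6
  (0*0)*0 — |ε-closure| = 6 + 1 = 7 (closure spills across the concat boundary because the left factor accepts ε)
  ((0*0)*0)? — new start has ε-edges to the inner start and to the new accept, so |ε-closure| = 2 + 7 = 9
  ((0*0)*0)?1 — |ε-closure| = 9 + 1 = 10 (closure spills across the concat boundary because the left factor accepts ε)
  (((0*0)*0)?1)? — |ε-closure| = 1 (new start) + 10 (body) + 1 (new accept, via ε) = 12
  (1|0)1(((0*0)*0)?1)? — |ε-closure| equals the left operand's closure size = 3 (its accept is not ε-reachable, so the closure stops there)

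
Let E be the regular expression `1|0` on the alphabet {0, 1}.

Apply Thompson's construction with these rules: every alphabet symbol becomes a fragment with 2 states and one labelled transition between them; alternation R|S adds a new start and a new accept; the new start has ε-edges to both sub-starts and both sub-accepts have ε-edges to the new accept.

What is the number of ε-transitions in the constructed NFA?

4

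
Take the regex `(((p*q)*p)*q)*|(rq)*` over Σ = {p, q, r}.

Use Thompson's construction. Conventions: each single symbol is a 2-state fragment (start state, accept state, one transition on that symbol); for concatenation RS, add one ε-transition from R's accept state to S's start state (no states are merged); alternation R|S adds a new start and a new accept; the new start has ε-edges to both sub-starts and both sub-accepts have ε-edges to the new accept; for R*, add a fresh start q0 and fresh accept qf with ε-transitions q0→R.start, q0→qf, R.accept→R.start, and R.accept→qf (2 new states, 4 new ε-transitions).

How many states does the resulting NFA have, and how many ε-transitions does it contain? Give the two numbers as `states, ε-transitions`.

Recursing over subexpressions:
Each of the 6 symbol leaves contributes 2 states and 0 ε-transitions.
  p* : 4 states, 4 ε-transitions
  p*q : 6 states, 5 ε-transitions
  (p*q)* : 8 states, 9 ε-transitions
  (p*q)*p : 10 states, 10 ε-transitions
  ((p*q)*p)* : 12 states, 14 ε-transitions
  ((p*q)*p)*q : 14 states, 15 ε-transitions
  (((p*q)*p)*q)* : 16 states, 19 ε-transitions
  rq : 4 states, 1 ε-transition
  (rq)* : 6 states, 5 ε-transitions
  (((p*q)*p)*q)*|(rq)* : 24 states, 28 ε-transitions

24, 28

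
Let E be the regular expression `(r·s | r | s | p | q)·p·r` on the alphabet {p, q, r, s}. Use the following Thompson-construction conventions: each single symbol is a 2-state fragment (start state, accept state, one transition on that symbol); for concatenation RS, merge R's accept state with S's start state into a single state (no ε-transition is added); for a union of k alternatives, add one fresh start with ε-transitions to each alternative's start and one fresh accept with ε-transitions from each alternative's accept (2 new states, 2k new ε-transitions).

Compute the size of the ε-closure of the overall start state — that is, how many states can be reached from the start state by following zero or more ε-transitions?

6

Compute the ε-closure size of each fragment's start state recursively; a symbol fragment's start has no outgoing ε-edge, so its closure is just itself (size 1).
  r·s — same as the first factor's closure: |ε-closure| = 1
  r·s | r | s | p | q — |ε-closure| = 1 + 1 + 1 + 1 + 1 + 1 = 6 (the new accept is not ε-reachable since no branch accepts ε)
  (r·s | r | s | p | q)·p·r — |ε-closure| equals the left operand's closure size = 6 (its accept is not ε-reachable, so the closure stops there)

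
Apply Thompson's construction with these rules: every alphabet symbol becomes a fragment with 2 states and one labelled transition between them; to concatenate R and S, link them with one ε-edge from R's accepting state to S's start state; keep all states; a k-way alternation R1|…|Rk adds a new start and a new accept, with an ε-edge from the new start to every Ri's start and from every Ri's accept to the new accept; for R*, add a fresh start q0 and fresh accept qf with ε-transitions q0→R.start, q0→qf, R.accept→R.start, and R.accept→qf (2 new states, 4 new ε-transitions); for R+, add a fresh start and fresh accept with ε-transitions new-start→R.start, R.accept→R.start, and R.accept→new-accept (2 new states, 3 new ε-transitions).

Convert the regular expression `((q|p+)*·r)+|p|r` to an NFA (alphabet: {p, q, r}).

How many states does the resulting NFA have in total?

20

Recursing over subexpressions:
Each of the 5 symbol leaves contributes a 2-state fragment.
  p+ — 4 states
  q|p+ — 8 states
  (q|p+)* — 10 states
  (q|p+)*·r — 12 states
  ((q|p+)*·r)+ — 14 states
  ((q|p+)*·r)+|p|r — 20 states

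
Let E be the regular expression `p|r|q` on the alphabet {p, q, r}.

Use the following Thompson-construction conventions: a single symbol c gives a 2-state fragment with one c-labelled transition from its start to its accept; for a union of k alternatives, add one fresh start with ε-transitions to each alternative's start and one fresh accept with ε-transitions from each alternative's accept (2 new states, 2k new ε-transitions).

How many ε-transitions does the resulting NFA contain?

Bottom-up over the parse tree:
Each of the 3 symbol leaves contributes 0 ε-transitions.
  p|r|q → 6 ε-transitions

6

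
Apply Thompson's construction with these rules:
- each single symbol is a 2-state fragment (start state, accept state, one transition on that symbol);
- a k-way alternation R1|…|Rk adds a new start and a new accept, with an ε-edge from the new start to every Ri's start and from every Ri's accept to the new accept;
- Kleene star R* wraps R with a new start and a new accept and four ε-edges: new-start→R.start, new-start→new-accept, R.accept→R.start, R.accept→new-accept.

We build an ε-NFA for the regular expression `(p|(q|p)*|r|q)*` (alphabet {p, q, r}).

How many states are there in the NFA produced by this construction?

18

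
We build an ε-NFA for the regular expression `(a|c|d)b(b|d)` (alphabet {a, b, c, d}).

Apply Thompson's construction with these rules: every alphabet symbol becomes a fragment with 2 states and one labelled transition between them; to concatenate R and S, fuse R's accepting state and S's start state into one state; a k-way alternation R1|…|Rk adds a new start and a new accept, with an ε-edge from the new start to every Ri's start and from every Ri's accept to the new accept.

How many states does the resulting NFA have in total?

By structural recursion:
Each of the 6 symbol leaves contributes a 2-state fragment.
  a|c|d — 8 states
  b|d — 6 states
  (a|c|d)b(b|d) — 14 states

14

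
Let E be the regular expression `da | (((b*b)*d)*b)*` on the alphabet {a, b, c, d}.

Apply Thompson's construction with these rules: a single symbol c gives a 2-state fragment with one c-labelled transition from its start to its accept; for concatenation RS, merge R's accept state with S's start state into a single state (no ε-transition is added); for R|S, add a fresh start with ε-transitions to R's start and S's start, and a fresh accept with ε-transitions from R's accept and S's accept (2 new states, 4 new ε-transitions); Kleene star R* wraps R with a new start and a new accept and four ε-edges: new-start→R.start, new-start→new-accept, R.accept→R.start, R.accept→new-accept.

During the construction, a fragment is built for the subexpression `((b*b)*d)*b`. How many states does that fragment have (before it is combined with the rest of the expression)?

11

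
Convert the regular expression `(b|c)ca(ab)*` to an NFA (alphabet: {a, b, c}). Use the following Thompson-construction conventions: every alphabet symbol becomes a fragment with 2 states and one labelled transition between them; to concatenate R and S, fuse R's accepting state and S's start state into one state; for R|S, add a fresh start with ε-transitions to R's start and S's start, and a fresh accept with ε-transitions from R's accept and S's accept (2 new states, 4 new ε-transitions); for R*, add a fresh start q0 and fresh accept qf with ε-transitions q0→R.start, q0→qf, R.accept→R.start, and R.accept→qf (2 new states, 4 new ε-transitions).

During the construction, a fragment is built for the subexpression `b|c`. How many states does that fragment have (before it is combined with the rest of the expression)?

6

Fragment for `b|c`:
Each of the 2 symbol leaves contributes a 2-state fragment.
  b|c — 6 states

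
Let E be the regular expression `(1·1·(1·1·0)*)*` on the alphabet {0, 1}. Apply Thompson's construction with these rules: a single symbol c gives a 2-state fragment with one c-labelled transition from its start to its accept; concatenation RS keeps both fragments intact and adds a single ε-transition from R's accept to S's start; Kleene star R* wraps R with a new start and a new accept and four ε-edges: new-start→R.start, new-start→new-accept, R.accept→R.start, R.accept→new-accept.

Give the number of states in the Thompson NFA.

Building bottom-up:
Each of the 5 symbol leaves contributes a 2-state fragment.
  1·1·0 : 6 states
  (1·1·0)* : 8 states
  1·1·(1·1·0)* : 12 states
  (1·1·(1·1·0)*)* : 14 states

14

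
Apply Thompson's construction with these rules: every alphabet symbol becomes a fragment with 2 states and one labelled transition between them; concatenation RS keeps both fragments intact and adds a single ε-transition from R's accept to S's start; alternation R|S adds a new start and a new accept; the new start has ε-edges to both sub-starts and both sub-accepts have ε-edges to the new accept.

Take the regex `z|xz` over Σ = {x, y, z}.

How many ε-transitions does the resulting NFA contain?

Per subexpression:
Each of the 3 symbol leaves contributes 0 ε-transitions.
  xz = 1 ε-transition
  z|xz = 5 ε-transitions

5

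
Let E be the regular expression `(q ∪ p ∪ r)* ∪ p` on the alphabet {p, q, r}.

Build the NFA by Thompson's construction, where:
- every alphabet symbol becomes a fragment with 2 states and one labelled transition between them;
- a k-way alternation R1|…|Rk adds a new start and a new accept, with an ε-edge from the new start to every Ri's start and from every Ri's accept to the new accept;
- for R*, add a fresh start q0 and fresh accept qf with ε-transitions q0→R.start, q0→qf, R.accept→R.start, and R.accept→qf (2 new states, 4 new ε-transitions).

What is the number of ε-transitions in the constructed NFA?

Bottom-up over the parse tree:
Each of the 4 symbol leaves contributes 0 ε-transitions.
  q ∪ p ∪ r : 6 ε-transitions
  (q ∪ p ∪ r)* : 10 ε-transitions
  (q ∪ p ∪ r)* ∪ p : 14 ε-transitions

14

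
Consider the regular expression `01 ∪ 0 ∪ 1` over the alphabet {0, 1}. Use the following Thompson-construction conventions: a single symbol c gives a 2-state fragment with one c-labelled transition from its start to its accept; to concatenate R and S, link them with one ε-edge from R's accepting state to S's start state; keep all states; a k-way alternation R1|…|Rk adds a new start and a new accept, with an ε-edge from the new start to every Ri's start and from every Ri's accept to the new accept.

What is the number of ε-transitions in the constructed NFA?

7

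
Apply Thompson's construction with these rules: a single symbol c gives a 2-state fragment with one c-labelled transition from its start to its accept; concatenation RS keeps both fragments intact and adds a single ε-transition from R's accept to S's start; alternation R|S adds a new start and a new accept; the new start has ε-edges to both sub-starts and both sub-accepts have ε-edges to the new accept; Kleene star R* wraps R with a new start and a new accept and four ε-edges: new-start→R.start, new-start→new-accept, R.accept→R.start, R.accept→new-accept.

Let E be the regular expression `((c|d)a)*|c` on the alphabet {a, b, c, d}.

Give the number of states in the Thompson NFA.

Bottom-up over the parse tree:
Each of the 4 symbol leaves contributes a 2-state fragment.
  c|d → 6 states
  (c|d)a → 8 states
  ((c|d)a)* → 10 states
  ((c|d)a)*|c → 14 states

14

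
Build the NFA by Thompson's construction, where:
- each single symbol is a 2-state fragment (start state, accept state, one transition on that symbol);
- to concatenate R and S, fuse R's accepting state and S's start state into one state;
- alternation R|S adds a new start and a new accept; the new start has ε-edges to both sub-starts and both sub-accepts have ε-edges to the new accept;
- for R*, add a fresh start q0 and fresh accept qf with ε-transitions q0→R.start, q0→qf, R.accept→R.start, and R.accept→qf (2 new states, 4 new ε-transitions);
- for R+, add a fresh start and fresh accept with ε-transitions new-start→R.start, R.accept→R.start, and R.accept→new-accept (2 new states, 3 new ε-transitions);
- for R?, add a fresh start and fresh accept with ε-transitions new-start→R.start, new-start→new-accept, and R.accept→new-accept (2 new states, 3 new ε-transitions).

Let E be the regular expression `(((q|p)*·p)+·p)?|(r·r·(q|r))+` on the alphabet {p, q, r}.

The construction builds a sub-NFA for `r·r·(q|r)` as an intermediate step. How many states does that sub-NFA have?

Fragment for `r·r·(q|r)`:
Each of the 4 symbol leaves contributes a 2-state fragment.
  q|r : 6 states
  r·r·(q|r) : 8 states

8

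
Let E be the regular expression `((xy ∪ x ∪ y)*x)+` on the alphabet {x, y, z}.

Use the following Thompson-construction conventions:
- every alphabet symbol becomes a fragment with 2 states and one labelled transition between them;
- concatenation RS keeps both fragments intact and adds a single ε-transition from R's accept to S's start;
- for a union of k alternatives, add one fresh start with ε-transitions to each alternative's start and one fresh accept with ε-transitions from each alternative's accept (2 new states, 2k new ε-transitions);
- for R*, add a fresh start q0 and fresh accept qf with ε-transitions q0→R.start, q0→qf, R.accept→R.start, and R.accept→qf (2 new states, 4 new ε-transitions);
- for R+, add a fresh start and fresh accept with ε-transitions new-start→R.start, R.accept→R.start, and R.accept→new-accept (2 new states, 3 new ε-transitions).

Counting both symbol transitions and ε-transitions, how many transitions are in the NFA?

Recursing over subexpressions:
Each of the 5 symbol leaves contributes 1 transition (1 symbol, 0 ε).
  xy → 3 transitions (2 symbol, 1 ε)
  xy ∪ x ∪ y → 11 transitions (4 symbol, 7 ε)
  (xy ∪ x ∪ y)* → 15 transitions (4 symbol, 11 ε)
  (xy ∪ x ∪ y)*x → 17 transitions (5 symbol, 12 ε)
  ((xy ∪ x ∪ y)*x)+ → 20 transitions (5 symbol, 15 ε)

20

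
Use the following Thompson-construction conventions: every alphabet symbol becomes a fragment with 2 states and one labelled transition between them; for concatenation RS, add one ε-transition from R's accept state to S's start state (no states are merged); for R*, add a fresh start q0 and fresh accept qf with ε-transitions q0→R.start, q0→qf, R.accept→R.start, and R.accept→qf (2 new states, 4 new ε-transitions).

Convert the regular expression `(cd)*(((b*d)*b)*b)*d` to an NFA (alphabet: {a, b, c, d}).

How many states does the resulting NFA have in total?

24

Bottom-up over the parse tree:
Each of the 7 symbol leaves contributes a 2-state fragment.
  cd — 4 states
  (cd)* — 6 states
  b* — 4 states
  b*d — 6 states
  (b*d)* — 8 states
  (b*d)*b — 10 states
  ((b*d)*b)* — 12 states
  ((b*d)*b)*b — 14 states
  (((b*d)*b)*b)* — 16 states
  (cd)*(((b*d)*b)*b)*d — 24 states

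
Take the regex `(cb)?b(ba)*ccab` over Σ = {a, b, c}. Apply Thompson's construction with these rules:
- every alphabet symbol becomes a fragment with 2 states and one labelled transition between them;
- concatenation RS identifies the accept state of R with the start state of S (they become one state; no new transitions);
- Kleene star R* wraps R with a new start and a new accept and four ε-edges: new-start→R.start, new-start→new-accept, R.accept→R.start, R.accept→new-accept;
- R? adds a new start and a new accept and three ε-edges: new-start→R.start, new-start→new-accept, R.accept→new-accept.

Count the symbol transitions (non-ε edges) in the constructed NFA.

9

Recursing over subexpressions:
Each of the 9 symbol leaves contributes exactly 1 symbol transition.
  cb : 2 symbol transitions
  (cb)? : 2 symbol transitions
  ba : 2 symbol transitions
  (ba)* : 2 symbol transitions
  (cb)?b(ba)*ccab : 9 symbol transitions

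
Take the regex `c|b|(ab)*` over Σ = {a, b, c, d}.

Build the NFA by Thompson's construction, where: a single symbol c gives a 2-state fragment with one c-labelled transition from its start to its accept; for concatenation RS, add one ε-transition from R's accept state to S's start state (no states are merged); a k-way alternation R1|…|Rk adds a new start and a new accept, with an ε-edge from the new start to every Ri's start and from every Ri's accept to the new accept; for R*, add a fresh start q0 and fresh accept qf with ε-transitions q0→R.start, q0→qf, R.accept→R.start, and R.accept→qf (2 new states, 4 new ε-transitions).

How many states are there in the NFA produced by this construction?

Bottom-up over the parse tree:
Each of the 4 symbol leaves contributes a 2-state fragment.
  ab = 4 states
  (ab)* = 6 states
  c|b|(ab)* = 12 states

12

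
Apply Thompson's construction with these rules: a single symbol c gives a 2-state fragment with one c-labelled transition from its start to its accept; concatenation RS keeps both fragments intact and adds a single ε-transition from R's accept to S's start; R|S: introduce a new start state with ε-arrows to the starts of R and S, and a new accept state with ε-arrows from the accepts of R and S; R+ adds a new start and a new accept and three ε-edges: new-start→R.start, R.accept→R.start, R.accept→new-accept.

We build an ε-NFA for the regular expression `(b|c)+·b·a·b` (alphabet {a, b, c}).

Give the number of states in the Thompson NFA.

14

Recursing over subexpressions:
Each of the 5 symbol leaves contributes a 2-state fragment.
  b|c — 6 states
  (b|c)+ — 8 states
  (b|c)+·b·a·b — 14 states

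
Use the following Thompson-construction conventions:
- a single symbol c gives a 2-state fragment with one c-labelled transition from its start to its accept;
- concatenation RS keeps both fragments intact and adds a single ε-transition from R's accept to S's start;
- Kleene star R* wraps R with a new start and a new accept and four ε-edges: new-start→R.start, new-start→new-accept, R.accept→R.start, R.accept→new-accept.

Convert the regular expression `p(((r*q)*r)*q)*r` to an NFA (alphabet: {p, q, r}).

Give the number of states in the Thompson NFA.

Per subexpression:
Each of the 6 symbol leaves contributes a 2-state fragment.
  r* → 4 states
  r*q → 6 states
  (r*q)* → 8 states
  (r*q)*r → 10 states
  ((r*q)*r)* → 12 states
  ((r*q)*r)*q → 14 states
  (((r*q)*r)*q)* → 16 states
  p(((r*q)*r)*q)*r → 20 states

20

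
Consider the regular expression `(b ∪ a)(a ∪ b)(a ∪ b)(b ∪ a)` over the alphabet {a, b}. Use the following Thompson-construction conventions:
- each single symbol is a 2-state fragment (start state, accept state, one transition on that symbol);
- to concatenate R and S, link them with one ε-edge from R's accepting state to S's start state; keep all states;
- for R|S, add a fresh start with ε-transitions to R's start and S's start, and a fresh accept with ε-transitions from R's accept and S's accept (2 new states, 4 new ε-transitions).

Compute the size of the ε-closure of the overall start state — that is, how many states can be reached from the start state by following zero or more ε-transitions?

Compute the ε-closure size of each fragment's start state recursively; a symbol fragment's start has no outgoing ε-edge, so its closure is just itself (size 1).
  b ∪ a : new start ε-reaches every alternative's start; none of them accept ε, so the new accept is not reached: |closure| = 1 + 1 + 1 = 3
  a ∪ b : |closure| = 1 + 1 + 1 = 3 (the new accept is not ε-reachable since no branch accepts ε)
  a ∪ b : |closure| = 1 + 1 + 1 = 3 (the new accept is not ε-reachable since no branch accepts ε)
  b ∪ a : new start ε-reaches every alternative's start; none of them accept ε, so the new accept is not reached: |closure| = 1 + 1 + 1 = 3
  (b ∪ a)(a ∪ b)(a ∪ b)(b ∪ a) : same as the first factor's closure: |closure| = 3

3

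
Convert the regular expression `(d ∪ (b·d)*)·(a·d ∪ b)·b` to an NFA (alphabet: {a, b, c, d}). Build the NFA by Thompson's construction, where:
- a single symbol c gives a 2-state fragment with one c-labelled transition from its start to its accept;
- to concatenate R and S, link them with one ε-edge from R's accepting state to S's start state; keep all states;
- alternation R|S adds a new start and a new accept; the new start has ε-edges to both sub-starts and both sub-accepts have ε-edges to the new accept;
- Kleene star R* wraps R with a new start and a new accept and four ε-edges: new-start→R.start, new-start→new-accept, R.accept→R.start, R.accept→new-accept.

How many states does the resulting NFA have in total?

By structural recursion:
Each of the 7 symbol leaves contributes a 2-state fragment.
  b·d = 4 states
  (b·d)* = 6 states
  d ∪ (b·d)* = 10 states
  a·d = 4 states
  a·d ∪ b = 8 states
  (d ∪ (b·d)*)·(a·d ∪ b)·b = 20 states

20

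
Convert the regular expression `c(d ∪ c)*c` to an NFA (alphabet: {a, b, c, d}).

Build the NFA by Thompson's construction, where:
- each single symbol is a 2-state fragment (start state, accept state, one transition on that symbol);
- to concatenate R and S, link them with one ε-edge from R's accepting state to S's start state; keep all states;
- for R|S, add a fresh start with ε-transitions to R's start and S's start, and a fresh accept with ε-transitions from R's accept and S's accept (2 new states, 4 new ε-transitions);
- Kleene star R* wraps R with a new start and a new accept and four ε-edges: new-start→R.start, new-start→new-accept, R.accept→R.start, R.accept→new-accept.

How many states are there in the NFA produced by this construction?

Per subexpression:
Each of the 4 symbol leaves contributes a 2-state fragment.
  d ∪ c — 6 states
  (d ∪ c)* — 8 states
  c(d ∪ c)*c — 12 states

12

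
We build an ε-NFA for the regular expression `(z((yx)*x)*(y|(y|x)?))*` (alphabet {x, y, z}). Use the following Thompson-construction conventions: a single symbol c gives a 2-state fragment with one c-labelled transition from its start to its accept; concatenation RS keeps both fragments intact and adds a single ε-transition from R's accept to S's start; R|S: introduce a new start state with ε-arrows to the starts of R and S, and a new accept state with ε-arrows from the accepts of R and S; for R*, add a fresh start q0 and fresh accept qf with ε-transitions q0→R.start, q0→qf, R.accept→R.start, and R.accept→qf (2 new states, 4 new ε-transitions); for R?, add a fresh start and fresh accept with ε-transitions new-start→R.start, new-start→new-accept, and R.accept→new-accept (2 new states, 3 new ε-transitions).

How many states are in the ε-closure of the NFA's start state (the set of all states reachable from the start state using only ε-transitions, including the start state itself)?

3

Let C(F) = |ε-closure(F.start)| within fragment F, and note whether F accepts ε. Symbol fragments have C = 1 and do not accept ε. Then:
  yx → same as the first factor's closure: |closure| = 1
  (yx)* → the star's fresh start ε-reaches both the body's start and the fresh accept: |closure| = 2 + 1 = 3
  (yx)*x → |closure| = 3 + 1 = 4 (closure spills across the concat boundary because the left factor accepts ε)
  ((yx)*x)* → |closure| = 1 (new start) + 4 (body) + 1 (new accept) = 6
  y|x → |closure| = 1 + 1 + 1 = 3 (the new accept is not ε-reachable since no branch accepts ε)
  (y|x)? → new start has ε-edges to the inner start and to the new accept, so |closure| = 2 + 3 = 5
  y|(y|x)? → |closure| = 1 (new start) + (1 + 5) + 1 (new accept, since some branch ε-reaches its own accept) = 8
  z((yx)*x)*(y|(y|x)?) → same as the first factor's closure: |closure| = 1
  (z((yx)*x)*(y|(y|x)?))* → the star's fresh start ε-reaches both the body's start and the fresh accept: |closure| = 2 + 1 = 3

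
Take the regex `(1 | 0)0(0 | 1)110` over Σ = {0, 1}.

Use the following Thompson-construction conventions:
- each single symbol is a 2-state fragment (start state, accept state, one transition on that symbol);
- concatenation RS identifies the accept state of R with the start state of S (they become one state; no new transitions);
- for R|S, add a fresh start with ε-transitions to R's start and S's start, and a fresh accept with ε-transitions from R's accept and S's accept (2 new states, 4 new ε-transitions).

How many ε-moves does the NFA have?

Bottom-up over the parse tree:
Each of the 8 symbol leaves contributes 0 ε-transitions.
  1 | 0 → 4 ε-transitions
  0 | 1 → 4 ε-transitions
  (1 | 0)0(0 | 1)110 → 8 ε-transitions

8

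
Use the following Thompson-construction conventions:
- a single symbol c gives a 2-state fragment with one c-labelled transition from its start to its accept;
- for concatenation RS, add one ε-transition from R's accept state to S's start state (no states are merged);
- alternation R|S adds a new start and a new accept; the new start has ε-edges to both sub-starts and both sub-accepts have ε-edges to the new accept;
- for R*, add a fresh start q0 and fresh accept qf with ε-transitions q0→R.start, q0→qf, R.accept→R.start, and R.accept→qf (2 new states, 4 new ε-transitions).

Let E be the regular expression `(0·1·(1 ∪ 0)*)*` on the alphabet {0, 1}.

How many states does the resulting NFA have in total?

By structural recursion:
Each of the 4 symbol leaves contributes a 2-state fragment.
  1 ∪ 0 — 6 states
  (1 ∪ 0)* — 8 states
  0·1·(1 ∪ 0)* — 12 states
  (0·1·(1 ∪ 0)*)* — 14 states

14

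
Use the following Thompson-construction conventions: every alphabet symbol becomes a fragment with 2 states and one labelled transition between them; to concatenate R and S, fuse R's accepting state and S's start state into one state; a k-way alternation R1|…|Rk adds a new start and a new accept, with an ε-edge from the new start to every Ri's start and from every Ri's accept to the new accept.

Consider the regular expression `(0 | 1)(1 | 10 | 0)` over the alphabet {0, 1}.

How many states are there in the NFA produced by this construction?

By structural recursion:
Each of the 6 symbol leaves contributes a 2-state fragment.
  0 | 1 — 6 states
  10 — 3 states
  1 | 10 | 0 — 9 states
  (0 | 1)(1 | 10 | 0) — 14 states

14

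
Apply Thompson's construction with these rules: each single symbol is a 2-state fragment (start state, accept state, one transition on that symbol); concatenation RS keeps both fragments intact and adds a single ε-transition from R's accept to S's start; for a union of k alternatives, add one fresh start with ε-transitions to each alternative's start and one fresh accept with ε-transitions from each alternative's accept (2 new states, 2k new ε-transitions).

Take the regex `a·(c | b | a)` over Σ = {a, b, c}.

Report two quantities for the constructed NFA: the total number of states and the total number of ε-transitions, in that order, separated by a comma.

Building bottom-up:
Each of the 4 symbol leaves contributes 2 states and 0 ε-transitions.
  c | b | a : 8 states, 6 ε-transitions
  a·(c | b | a) : 10 states, 7 ε-transitions

10, 7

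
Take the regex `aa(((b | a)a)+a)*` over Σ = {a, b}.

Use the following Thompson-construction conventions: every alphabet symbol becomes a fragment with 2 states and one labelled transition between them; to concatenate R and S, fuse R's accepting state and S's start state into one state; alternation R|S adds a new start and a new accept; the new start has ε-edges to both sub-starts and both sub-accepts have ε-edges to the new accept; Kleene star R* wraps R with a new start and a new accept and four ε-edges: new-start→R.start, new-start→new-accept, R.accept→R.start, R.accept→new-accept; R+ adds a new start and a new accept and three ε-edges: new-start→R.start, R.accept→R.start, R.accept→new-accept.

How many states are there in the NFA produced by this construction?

Recursing over subexpressions:
Each of the 6 symbol leaves contributes a 2-state fragment.
  b | a = 6 states
  (b | a)a = 7 states
  ((b | a)a)+ = 9 states
  ((b | a)a)+a = 10 states
  (((b | a)a)+a)* = 12 states
  aa(((b | a)a)+a)* = 14 states

14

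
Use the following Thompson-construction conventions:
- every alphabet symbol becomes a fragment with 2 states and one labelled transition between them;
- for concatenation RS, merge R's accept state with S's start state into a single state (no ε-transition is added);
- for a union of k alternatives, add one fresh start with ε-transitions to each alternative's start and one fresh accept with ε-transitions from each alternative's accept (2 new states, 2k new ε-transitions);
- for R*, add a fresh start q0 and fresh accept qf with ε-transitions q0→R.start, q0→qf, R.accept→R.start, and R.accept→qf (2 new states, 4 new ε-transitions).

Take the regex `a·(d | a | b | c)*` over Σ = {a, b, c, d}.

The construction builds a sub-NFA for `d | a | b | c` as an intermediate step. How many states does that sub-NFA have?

10

Fragment for `d | a | b | c`:
Each of the 4 symbol leaves contributes a 2-state fragment.
  d | a | b | c : 10 states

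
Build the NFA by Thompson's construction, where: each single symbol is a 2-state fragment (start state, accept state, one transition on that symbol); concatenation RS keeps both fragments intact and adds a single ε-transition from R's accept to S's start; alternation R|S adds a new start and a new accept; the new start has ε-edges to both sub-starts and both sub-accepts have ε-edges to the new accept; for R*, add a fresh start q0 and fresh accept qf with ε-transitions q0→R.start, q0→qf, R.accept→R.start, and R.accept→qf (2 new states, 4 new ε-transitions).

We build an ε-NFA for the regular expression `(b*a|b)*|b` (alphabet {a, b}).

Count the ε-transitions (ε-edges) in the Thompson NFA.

17

Per subexpression:
Each of the 4 symbol leaves contributes 0 ε-transitions.
  b* = 4 ε-transitions
  b*a = 5 ε-transitions
  b*a|b = 9 ε-transitions
  (b*a|b)* = 13 ε-transitions
  (b*a|b)*|b = 17 ε-transitions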